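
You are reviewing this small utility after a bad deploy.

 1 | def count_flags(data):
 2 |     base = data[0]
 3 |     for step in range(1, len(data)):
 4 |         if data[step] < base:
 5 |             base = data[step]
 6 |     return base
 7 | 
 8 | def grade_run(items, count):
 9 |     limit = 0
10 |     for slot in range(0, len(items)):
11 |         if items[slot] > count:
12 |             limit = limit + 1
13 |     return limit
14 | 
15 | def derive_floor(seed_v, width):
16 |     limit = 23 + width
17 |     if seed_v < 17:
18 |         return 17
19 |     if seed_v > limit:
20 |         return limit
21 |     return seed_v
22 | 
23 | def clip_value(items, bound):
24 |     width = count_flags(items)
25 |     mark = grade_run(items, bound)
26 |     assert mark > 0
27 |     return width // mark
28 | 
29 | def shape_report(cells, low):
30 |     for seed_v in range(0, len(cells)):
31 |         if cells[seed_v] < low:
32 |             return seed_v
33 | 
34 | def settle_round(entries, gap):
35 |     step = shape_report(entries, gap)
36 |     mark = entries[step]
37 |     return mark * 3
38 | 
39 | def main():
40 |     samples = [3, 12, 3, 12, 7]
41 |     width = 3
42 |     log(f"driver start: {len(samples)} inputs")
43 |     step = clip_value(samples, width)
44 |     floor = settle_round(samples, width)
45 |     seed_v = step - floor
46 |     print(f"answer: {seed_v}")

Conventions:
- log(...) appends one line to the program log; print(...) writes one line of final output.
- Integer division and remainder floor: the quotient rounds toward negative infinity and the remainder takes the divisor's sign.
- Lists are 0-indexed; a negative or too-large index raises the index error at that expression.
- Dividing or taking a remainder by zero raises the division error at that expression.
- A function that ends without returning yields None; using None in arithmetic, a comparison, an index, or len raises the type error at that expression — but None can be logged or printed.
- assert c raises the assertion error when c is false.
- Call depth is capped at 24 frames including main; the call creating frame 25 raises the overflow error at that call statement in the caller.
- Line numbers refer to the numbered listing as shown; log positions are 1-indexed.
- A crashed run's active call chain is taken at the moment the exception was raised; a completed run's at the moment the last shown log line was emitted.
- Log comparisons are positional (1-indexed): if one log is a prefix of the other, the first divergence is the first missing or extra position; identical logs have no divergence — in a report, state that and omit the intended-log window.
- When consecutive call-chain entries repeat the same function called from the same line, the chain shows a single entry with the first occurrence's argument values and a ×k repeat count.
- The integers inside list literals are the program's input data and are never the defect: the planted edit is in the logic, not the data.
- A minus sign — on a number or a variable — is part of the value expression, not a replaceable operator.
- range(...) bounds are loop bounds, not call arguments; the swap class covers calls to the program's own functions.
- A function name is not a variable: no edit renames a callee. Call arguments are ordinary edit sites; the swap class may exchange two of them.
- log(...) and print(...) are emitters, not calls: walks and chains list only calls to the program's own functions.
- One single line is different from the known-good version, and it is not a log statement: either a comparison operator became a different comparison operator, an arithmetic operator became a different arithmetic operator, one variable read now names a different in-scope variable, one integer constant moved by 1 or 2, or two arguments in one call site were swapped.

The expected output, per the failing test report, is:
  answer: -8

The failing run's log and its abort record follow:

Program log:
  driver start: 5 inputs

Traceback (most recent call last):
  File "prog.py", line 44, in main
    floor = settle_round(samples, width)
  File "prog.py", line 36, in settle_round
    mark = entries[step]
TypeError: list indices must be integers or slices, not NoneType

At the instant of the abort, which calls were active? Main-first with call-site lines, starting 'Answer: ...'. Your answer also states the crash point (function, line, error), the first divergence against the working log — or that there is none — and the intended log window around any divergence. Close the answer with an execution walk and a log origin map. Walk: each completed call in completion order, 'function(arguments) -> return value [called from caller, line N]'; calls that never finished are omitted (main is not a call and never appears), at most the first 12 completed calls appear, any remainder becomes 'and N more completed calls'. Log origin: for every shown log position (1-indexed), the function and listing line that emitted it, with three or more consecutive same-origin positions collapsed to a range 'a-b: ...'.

Answer: main -> settle_round (called at line 44).
The tell: The logs agree in full; the defect surfaces as the crash itself.
Crash: settle_round, line 36, TypeError.
First divergence: there is none — every log position agrees.
Execution walk:
  count_flags([3, 12, 3, 12, 7]) -> 3  [called from clip_value, line 24]
  grade_run([3, 12, 3, 12, 7], 3) -> 3  [called from clip_value, line 25]
  clip_value([3, 12, 3, 12, 7], 3) -> 1  [called from main, line 43]
  shape_report([3, 12, 3, 12, 7], 3) -> None  [called from settle_round, line 35]
Log origin:
  1 — main, line 42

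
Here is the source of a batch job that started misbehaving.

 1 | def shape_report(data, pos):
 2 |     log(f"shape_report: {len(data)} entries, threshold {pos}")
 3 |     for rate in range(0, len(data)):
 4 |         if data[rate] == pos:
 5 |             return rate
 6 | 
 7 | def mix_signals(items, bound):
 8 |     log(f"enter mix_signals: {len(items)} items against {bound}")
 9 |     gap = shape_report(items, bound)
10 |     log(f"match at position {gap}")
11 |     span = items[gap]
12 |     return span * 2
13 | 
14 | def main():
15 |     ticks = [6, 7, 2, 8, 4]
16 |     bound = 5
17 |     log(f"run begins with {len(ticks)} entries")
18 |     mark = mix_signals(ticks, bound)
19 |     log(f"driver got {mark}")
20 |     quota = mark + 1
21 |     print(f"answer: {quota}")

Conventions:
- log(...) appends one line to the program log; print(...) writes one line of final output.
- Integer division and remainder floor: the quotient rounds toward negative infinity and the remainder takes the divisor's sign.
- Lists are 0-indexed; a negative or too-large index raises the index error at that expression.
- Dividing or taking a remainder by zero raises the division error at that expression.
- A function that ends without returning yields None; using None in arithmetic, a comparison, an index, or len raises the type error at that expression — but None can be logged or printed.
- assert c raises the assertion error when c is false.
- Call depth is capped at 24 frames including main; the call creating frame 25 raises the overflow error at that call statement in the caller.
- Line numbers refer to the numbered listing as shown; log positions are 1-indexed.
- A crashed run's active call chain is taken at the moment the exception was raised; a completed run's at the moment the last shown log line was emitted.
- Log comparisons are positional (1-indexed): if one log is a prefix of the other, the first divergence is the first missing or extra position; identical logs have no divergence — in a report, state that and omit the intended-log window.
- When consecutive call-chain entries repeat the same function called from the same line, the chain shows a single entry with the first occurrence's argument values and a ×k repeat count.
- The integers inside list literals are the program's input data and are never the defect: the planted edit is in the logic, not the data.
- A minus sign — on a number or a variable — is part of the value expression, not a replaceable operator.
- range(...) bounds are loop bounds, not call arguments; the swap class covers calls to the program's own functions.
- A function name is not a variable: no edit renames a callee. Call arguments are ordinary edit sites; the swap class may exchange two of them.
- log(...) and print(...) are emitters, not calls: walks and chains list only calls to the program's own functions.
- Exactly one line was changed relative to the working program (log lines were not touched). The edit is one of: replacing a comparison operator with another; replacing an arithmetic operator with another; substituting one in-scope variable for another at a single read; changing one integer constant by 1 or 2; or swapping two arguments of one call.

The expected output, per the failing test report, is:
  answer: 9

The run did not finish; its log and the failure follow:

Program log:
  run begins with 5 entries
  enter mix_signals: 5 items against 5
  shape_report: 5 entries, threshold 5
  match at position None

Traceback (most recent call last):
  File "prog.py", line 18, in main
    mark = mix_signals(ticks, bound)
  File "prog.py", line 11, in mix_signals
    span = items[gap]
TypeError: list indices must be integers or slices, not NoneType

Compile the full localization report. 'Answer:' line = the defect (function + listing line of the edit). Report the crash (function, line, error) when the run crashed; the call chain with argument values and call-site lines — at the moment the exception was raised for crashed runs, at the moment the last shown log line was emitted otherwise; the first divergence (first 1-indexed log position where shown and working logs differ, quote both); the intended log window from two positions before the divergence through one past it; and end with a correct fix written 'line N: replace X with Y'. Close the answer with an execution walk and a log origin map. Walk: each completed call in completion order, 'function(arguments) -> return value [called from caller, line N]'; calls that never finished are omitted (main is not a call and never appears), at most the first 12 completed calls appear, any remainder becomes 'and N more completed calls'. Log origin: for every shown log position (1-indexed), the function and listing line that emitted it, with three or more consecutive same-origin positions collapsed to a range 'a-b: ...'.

Answer: the defect is in main at line 16.
Core observation: The log first diverges at position 2: the faulty run prints 'enter mix_signals: 5 items against 5' where the working version prints 'enter mix_signals: 5 items against 4'.
Crash: mix_signals, line 11, TypeError.
Call chain: main -> mix_signals([6, 7, 2, 8, 4], 5) (called at line 18).
First divergence: position 2; shown 'enter mix_signals: 5 items against 5' vs intended 'enter mix_signals: 5 items against 4'.
Intended log window:
  1: run begins with 5 entries
  2: enter mix_signals: 5 items against 4
  3: shape_report: 5 entries, threshold 4
Execution walk:
  shape_report([6, 7, 2, 8, 4], 5) -> None  [called from mix_signals, line 9]
Log origin:
  1: emitted by main (line 17)
  2: emitted by mix_signals (line 8)
  3: emitted by shape_report (line 2)
  4: emitted by mix_signals (line 10)
A correct fix: line 16: replace `5` with `4`.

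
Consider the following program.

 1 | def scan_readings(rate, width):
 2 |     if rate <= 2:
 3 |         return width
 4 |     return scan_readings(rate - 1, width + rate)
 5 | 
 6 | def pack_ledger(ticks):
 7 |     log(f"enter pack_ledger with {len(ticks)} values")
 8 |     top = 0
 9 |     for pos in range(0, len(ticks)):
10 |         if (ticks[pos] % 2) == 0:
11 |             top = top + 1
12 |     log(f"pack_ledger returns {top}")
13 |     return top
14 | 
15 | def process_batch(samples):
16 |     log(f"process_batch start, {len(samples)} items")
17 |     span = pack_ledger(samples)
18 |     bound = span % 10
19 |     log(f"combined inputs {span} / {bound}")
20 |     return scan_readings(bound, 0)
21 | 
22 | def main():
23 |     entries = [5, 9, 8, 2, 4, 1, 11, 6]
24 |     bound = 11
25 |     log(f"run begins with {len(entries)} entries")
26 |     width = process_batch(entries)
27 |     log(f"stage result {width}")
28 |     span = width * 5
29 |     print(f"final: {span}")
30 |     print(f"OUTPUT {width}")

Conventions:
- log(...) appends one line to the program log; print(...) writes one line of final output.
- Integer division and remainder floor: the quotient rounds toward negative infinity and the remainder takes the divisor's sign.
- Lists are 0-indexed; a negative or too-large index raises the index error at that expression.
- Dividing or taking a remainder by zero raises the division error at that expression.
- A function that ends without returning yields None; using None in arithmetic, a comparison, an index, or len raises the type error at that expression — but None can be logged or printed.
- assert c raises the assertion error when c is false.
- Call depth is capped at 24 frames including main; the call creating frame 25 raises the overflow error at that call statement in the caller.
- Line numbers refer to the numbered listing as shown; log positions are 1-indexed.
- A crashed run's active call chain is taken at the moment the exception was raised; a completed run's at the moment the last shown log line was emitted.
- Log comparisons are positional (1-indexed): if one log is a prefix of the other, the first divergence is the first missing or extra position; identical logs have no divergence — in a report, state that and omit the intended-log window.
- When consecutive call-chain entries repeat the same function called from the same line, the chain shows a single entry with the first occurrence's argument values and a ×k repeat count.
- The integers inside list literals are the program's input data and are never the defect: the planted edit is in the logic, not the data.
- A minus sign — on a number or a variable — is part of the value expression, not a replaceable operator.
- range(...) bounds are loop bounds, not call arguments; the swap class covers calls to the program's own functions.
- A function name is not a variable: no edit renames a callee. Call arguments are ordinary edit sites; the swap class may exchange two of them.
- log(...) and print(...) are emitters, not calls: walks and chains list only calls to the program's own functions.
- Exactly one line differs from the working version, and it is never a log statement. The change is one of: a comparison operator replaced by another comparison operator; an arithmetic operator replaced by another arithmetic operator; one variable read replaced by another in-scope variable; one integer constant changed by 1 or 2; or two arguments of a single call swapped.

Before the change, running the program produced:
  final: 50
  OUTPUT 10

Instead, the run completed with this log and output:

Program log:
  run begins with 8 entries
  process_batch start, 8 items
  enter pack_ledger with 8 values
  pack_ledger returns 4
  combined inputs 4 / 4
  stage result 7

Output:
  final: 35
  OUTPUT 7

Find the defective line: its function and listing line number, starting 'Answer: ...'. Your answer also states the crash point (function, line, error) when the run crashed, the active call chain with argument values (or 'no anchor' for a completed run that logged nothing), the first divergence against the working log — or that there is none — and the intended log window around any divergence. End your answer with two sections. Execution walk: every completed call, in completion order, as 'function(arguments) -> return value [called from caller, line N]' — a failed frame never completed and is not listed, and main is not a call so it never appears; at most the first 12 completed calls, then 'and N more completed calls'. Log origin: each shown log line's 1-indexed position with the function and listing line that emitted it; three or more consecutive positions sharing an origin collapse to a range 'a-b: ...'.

Answer: the defect is in scan_readings at line 2.
Key fact: Everything matches until log position 6, which reads 'stage result 7' in place of 'stage result 10'.
Call chain: main.
First divergence: position 6 — the shown line 'stage result 7' should read 'stage result 10'.
Intended log window:
  4: pack_ledger returns 4
  5: combined inputs 4 / 4
  6: stage result 10
Execution walk:
  pack_ledger([5, 9, 8, 2, 4, 1, 11, 6]) -> 4  [called from process_batch, line 17]
  scan_readings(2, 7) -> 7  [called from scan_readings, line 4]
  scan_readings(3, 4) -> 7  [called from scan_readings, line 4]
  scan_readings(4, 0) -> 7  [called from process_batch, line 20]
  process_batch([5, 9, 8, 2, 4, 1, 11, 6]) -> 7  [called from main, line 26]
Log origin:
  1: logged in main at line 25
  2: logged in process_batch at line 16
  3: logged in pack_ledger at line 7
  4: logged in pack_ledger at line 12
  5: logged in process_batch at line 19
  6: logged in main at line 27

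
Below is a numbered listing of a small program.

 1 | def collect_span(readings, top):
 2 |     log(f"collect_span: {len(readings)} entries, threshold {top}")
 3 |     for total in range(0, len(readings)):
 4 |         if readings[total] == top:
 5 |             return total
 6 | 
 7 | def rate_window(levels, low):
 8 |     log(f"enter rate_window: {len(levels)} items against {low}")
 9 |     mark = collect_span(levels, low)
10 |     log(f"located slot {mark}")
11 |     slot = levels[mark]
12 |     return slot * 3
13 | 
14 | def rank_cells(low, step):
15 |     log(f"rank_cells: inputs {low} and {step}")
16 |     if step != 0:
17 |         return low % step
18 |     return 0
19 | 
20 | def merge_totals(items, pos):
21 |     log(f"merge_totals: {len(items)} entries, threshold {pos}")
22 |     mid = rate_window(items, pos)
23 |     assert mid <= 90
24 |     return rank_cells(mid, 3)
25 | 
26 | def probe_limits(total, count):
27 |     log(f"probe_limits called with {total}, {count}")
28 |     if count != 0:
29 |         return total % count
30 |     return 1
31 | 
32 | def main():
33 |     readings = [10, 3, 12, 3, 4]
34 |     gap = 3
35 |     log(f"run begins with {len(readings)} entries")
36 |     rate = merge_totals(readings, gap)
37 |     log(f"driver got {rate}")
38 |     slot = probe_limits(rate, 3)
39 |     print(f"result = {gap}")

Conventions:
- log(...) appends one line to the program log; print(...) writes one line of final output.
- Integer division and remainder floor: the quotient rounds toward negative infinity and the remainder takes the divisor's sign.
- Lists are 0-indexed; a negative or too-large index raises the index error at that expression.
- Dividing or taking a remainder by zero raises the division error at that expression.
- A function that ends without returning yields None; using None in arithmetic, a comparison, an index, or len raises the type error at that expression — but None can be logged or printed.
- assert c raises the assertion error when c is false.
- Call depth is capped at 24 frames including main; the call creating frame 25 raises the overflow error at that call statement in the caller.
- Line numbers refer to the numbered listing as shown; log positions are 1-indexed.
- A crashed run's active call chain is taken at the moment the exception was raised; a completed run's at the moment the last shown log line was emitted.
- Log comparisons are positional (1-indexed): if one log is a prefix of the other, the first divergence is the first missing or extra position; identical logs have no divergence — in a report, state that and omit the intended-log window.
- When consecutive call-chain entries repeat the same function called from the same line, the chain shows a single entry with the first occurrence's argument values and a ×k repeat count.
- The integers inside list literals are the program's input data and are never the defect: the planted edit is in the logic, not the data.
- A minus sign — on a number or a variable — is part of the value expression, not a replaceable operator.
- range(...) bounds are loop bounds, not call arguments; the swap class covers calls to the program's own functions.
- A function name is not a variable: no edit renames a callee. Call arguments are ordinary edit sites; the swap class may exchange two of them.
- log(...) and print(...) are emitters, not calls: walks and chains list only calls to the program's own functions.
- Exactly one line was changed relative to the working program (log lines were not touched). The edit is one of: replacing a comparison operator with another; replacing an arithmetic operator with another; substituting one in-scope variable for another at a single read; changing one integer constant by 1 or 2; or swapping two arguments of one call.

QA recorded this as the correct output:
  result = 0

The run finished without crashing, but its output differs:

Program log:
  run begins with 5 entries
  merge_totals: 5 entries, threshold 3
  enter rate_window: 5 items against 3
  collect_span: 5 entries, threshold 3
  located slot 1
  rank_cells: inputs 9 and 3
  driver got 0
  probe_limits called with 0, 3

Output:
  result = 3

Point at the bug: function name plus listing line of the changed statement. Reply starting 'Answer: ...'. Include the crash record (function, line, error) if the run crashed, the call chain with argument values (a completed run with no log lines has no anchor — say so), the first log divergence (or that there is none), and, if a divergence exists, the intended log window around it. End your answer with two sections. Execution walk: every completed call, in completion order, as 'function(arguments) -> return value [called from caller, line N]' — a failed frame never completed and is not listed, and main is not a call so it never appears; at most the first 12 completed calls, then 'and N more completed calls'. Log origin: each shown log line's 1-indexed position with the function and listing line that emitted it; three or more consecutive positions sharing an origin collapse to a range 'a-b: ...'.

Answer: the defect is in main at line 39.
The tell: Nothing in the log betrays the bug — only the output does.
Call chain: main -> probe_limits(0, 3) (called at line 38).
First divergence: none; the two logs match at every position.
Execution walk:
  collect_span([10, 3, 12, 3, 4], 3) -> 1  [called from rate_window, line 9]
  rate_window([10, 3, 12, 3, 4], 3) -> 9  [called from merge_totals, line 22]
  rank_cells(9, 3) -> 0  [called from merge_totals, line 24]
  merge_totals([10, 3, 12, 3, 4], 3) -> 0  [called from main, line 36]
  probe_limits(0, 3) -> 0  [called from main, line 38]
Log origins:
  1: from main, line 35
  2: from merge_totals, line 21
  3: from rate_window, line 8
  4: from collect_span, line 2
  5: from rate_window, line 10
  6: from rank_cells, line 15
  7: from main, line 37
  8: from probe_limits, line 27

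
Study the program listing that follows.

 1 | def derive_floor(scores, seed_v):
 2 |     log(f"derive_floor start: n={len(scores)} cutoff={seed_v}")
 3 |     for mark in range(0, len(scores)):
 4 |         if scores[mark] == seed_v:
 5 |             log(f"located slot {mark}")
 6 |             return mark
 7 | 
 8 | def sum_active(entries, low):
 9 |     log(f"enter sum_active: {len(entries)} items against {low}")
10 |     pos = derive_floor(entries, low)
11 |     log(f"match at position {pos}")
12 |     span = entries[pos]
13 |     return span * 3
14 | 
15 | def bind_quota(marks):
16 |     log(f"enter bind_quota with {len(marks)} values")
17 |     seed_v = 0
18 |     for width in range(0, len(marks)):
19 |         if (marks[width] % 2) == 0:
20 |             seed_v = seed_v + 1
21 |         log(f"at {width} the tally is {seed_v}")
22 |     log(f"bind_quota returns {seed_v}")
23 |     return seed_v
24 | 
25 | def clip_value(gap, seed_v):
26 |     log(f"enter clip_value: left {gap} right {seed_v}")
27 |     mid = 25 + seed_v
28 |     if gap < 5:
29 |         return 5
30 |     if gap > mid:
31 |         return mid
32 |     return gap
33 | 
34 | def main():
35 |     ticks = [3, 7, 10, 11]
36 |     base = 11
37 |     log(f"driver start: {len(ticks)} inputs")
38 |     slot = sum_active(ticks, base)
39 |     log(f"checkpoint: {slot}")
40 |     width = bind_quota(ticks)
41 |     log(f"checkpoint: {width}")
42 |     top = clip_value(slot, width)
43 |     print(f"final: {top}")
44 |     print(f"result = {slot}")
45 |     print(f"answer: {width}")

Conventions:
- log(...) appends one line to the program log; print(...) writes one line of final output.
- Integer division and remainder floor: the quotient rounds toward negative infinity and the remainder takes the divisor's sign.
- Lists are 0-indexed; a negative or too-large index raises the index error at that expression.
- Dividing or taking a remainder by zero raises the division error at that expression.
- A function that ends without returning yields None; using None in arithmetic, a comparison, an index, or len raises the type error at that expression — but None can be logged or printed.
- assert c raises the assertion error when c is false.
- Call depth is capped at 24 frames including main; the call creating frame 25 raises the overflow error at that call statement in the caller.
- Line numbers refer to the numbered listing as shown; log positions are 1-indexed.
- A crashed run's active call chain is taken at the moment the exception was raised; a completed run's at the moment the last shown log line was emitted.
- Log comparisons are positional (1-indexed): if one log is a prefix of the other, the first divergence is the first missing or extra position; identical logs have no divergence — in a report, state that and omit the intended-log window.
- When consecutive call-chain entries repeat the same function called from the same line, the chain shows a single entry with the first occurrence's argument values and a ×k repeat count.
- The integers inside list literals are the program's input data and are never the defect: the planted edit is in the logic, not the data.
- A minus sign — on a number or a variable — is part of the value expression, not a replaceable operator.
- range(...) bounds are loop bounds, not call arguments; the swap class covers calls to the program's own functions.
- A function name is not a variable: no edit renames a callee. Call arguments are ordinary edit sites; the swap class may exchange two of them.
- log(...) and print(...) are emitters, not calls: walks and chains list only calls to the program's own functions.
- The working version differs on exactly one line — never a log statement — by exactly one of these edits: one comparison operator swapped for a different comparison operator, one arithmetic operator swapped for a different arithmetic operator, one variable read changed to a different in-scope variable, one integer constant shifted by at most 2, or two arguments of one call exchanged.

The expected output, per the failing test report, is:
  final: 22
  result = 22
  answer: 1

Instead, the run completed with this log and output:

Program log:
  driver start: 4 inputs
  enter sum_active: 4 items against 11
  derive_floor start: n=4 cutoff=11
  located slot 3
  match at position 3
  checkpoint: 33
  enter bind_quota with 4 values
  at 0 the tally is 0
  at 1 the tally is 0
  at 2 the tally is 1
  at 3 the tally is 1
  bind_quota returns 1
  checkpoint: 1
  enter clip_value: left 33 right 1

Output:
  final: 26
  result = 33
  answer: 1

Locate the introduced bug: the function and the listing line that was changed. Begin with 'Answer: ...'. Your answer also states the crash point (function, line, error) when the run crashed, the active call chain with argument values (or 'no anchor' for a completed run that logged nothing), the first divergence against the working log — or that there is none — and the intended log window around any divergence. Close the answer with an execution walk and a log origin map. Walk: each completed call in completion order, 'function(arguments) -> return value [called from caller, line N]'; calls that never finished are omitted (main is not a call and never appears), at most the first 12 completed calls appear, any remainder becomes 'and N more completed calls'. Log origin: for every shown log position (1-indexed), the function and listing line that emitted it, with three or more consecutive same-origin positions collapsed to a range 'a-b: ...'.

Answer: the defect is in sum_active at line 13.
The tell: The earliest visible damage is log position 6 — 'checkpoint: 33' rather than the intended 'checkpoint: 22'.
Call chain: main -> clip_value(33, 1) (called at line 42).
First divergence: at position 6 the run shows 'checkpoint: 33' where the working version logs 'checkpoint: 22'.
Intended log window:
  4: located slot 3
  5: match at position 3
  6: checkpoint: 22
  7: enter bind_quota with 4 values
Execution walk:
  derive_floor([3, 7, 10, 11], 11) -> 3  [called from sum_active, line 10]
  sum_active([3, 7, 10, 11], 11) -> 33  [called from main, line 38]
  bind_quota([3, 7, 10, 11]) -> 1  [called from main, line 40]
  clip_value(33, 1) -> 26  [called from main, line 42]
Log line origins:
  1 — main, line 37
  2 — sum_active, line 9
  3 — derive_floor, line 2
  4 — derive_floor, line 5
  5 — sum_active, line 11
  6 — main, line 39
  7 — bind_quota, line 16
  8-11 — bind_quota, line 21
  12 — bind_quota, line 22
  13 — main, line 41
  14 — clip_value, line 26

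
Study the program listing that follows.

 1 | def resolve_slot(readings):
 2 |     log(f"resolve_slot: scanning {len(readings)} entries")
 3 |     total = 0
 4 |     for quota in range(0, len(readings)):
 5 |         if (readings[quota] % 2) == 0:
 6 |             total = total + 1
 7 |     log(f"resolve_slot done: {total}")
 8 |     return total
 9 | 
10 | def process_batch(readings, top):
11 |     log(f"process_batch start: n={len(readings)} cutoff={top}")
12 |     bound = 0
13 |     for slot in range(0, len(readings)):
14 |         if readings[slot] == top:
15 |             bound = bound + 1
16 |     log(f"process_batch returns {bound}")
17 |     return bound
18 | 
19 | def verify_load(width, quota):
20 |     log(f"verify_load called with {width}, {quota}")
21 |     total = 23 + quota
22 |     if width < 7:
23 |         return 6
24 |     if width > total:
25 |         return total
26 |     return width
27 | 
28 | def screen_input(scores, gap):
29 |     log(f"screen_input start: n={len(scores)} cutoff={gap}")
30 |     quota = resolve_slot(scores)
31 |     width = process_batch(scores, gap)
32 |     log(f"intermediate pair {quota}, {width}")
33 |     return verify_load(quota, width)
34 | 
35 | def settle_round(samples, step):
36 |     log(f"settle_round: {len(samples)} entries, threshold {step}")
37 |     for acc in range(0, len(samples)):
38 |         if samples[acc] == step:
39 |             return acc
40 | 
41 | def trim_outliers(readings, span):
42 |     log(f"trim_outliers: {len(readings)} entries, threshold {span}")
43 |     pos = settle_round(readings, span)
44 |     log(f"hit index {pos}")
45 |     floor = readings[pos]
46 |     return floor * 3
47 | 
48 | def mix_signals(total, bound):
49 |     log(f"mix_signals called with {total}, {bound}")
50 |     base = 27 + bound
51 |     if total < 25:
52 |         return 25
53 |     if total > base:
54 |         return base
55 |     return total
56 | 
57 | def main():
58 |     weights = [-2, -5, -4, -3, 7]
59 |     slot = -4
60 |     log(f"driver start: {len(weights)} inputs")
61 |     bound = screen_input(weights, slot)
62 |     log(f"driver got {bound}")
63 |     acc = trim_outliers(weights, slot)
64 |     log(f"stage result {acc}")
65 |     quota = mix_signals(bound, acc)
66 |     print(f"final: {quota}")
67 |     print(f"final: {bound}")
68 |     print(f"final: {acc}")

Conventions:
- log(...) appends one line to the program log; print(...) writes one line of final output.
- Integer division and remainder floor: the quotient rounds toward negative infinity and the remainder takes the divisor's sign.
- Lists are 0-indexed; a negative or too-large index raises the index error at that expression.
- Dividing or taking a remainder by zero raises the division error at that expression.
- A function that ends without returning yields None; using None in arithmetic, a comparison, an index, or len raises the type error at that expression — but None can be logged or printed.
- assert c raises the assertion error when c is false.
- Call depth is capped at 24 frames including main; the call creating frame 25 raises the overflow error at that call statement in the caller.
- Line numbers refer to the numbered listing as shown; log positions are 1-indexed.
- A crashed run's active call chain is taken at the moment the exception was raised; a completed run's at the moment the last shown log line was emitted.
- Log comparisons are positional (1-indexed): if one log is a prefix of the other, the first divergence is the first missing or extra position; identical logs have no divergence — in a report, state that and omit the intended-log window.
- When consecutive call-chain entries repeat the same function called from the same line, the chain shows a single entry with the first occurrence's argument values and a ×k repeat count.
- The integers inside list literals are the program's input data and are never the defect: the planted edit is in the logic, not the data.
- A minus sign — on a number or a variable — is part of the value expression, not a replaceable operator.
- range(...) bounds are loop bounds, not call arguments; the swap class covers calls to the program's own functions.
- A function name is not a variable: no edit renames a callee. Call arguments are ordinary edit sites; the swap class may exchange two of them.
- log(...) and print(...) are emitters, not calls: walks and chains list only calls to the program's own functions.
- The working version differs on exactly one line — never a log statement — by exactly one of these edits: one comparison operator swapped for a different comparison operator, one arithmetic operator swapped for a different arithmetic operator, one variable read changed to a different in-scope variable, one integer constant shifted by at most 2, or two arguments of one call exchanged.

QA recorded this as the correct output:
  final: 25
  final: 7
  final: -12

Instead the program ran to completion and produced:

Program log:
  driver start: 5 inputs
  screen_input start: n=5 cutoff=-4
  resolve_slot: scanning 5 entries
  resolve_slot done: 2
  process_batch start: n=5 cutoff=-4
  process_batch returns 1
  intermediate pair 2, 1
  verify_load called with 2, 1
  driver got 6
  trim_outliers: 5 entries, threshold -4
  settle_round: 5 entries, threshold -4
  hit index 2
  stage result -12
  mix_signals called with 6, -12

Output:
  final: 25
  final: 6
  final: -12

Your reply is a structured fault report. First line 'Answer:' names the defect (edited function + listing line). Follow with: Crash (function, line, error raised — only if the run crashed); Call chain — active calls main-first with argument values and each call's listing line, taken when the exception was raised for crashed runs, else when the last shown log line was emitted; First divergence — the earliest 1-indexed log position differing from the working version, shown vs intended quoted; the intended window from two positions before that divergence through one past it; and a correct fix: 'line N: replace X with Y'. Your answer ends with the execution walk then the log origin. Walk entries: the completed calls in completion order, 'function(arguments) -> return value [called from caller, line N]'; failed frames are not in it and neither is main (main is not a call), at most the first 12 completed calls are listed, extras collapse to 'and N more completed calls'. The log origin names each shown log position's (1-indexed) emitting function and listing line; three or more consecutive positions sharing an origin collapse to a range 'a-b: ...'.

Answer: the defect is in verify_load at line 23.
Key fact: The earliest visible damage is log position 9 — 'driver got 6' rather than the intended 'driver got 7'.
Call chain: main -> mix_signals(6, -12) (called at line 65).
First divergence: position 9 — the shown line 'driver got 6' should read 'driver got 7'.
Intended log window:
  7: intermediate pair 2, 1
  8: verify_load called with 2, 1
  9: driver got 7
  10: trim_outliers: 5 entries, threshold -4
Execution walk:
  resolve_slot([-2, -5, -4, -3, 7]) -> 2  [called from screen_input, line 30]
  process_batch([-2, -5, -4, -3, 7], -4) -> 1  [called from screen_input, line 31]
  verify_load(2, 1) -> 6  [called from screen_input, line 33]
  screen_input([-2, -5, -4, -3, 7], -4) -> 6  [called from main, line 61]
  settle_round([-2, -5, -4, -3, 7], -4) -> 2  [called from trim_outliers, line 43]
  trim_outliers([-2, -5, -4, -3, 7], -4) -> -12  [called from main, line 63]
  mix_signals(6, -12) -> 25  [called from main, line 65]
Log origins:
  1: from main, line 60
  2: from screen_input, line 29
  3: from resolve_slot, line 2
  4: from resolve_slot, line 7
  5: from process_batch, line 11
  6: from process_batch, line 16
  7: from screen_input, line 32
  8: from verify_load, line 20
  9: from main, line 62
  10: from trim_outliers, line 42
  11: from settle_round, line 36
  12: from trim_outliers, line 44
  13: from main, line 64
  14: from mix_signals, line 49
A correct fix: line 23: replace `6` with `7`.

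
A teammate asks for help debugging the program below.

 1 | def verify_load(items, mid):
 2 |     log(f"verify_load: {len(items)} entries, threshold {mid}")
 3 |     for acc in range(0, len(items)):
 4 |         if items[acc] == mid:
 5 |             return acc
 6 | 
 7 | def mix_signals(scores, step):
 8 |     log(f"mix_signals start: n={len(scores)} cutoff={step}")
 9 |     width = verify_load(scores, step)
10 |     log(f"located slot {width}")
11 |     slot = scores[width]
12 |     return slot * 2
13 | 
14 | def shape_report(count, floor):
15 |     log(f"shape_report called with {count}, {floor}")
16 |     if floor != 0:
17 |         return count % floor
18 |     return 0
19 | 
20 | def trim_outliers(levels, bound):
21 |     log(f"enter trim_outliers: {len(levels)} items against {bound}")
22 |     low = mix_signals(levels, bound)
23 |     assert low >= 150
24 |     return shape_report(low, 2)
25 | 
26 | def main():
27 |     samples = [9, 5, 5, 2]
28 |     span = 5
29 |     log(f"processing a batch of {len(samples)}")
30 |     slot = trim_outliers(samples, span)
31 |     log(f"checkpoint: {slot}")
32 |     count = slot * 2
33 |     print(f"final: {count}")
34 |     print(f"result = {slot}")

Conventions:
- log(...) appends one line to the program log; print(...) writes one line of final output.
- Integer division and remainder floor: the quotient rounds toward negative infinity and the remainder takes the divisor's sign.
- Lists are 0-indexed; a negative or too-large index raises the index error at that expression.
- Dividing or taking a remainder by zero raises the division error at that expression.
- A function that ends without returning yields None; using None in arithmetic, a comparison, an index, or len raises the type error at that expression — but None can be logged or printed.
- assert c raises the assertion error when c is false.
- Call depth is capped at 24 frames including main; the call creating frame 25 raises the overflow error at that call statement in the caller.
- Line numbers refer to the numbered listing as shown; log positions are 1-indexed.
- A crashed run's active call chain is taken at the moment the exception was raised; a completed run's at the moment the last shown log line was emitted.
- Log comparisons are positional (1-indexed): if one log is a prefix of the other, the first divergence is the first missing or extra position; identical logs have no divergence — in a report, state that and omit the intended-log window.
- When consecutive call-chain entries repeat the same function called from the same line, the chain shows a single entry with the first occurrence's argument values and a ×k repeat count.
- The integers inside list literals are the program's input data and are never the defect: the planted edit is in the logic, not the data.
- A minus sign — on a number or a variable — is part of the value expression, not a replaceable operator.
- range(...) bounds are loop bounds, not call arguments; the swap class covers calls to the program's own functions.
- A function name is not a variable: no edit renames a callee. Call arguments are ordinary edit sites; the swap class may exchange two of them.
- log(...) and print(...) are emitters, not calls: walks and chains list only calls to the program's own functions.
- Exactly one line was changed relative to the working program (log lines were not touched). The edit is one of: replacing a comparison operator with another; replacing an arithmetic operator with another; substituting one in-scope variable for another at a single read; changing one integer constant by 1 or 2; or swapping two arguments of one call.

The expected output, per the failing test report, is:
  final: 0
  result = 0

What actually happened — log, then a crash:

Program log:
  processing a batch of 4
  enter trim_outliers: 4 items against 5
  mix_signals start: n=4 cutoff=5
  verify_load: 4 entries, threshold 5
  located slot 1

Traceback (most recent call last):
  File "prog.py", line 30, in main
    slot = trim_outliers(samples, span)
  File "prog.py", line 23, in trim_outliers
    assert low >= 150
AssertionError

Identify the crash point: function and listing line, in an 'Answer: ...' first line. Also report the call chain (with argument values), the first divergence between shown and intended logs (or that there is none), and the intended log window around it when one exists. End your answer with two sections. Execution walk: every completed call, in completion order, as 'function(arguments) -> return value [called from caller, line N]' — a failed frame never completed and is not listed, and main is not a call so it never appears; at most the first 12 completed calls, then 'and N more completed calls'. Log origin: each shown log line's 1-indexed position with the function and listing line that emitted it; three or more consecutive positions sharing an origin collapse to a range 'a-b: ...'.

Answer: the error was raised in trim_outliers, line 23.
Key fact: The faulty run's log stops after 5 lines; the working version's next line would be 'shape_report called with 10, 2'.
Call chain: main -> trim_outliers([9, 5, 5, 2], 5) (called at line 30).
First divergence: position 6 — after 5 matching lines the faulty run goes silent; intended next line 'shape_report called with 10, 2'.
Intended log window:
  4: verify_load: 4 entries, threshold 5
  5: located slot 1
  6: shape_report called with 10, 2
  7: checkpoint: 0
Execution walk:
  verify_load([9, 5, 5, 2], 5) -> 1  [called from mix_signals, line 9]
  mix_signals([9, 5, 5, 2], 5) -> 10  [called from trim_outliers, line 22]
Log line origins:
  1 — main, line 29
  2 — trim_outliers, line 21
  3 — mix_signals, line 8
  4 — verify_load, line 2
  5 — mix_signals, line 10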